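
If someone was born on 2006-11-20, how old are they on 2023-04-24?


Birth: 2006-11-20
Reference: 2023-04-24
Year difference: 2023 - 2006 = 17
Birthday not yet reached in 2023, subtract 1

16 years old


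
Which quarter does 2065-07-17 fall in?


Month: July (month 7)
Q1: Jan-Mar, Q2: Apr-Jun, Q3: Jul-Sep, Q4: Oct-Dec

Q3


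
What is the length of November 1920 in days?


November 1920

30 days


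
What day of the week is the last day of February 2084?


February 2084 has 29 days
Anchor: Jan 1, 2084. With p = 2084 - 1 = 2083: (p + p//4 - p//100 + p//400) mod 7 = (2083 + 520 - 20 + 5) mod 7 = 2588 mod 7 = 5 -> Saturday (Mon=0 ... Sun=6)
Days before February (Jan): 31; February 1 index = (5 + 31) mod 7 = 1 -> Tuesday
Last day offset: 29 - 1 = 28 days
Weekday index = (1 + 28) mod 7 = 1

Tuesday, February 29


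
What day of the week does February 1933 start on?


Target: February 1, 1933
Anchor: Jan 1, 1933. With p = 1933 - 1 = 1932: (p + p//4 - p//100 + p//400) mod 7 = (1932 + 483 - 19 + 4) mod 7 = 2400 mod 7 = 6 -> Sunday (Mon=0 ... Sun=6)
Days before February (Jan): 31 days
Weekday index = (6 + 31) mod 7 = 2

Wednesday


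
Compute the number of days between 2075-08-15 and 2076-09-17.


From 2075-08-15 to 2076-09-17
2075-08-15: days before August = 31 + 28 + 31 + 30 + 31 + 30 + 31 = 212 (2075 is not a leap year); day of year = 212 + 15 = 227
2076-09-17: days before September = 31 + 29 + 31 + 30 + 31 + 30 + 31 + 31 = 244 (2076 is a leap year); day of year = 244 + 17 = 261
Rest of 2075: 365 - 227 = 138
Total = 138 + 261 = 399

399 days


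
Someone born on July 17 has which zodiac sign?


Date: July 17
Conventional tropical zodiac dates: Cancer from June 21 onward; Leo starts July 23
July 17 falls within the Cancer range

Cancer


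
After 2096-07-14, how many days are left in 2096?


Day of year: 196 of 366
Remaining = 366 - 196

170 days


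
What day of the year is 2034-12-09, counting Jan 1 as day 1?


Date: December 9, 2034
Days in months 1 through 11: 334
Plus 9 days in December

Day of year: 343


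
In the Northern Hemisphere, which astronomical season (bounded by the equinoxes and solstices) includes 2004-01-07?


Date: January 7
Astronomical Winter (approx.; exact equinox/solstice day varies by year): December 21 to March 19
January 7 falls within the Winter window

Winter


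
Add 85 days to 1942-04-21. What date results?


Start: 1942-04-21, add 85 days
April 1942 has 30 days: 30 - 21 = 9 days to April 30 -> 76 left
May 1942 has 31 days -> 45 left
June 1942 has 30 days -> 15 left
July 1942: 15 <= 31 -> lands on July 15

Result: 1942-07-15


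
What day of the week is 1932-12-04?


Date: December 4, 1932
Anchor: Jan 1, 1932. With p = 1932 - 1 = 1931: (p + p//4 - p//100 + p//400) mod 7 = (1931 + 482 - 19 + 4) mod 7 = 2398 mod 7 = 4 -> Friday (Mon=0 ... Sun=6)
Days before December (Jan-Nov): 335; offset = 335 + 4 - 1 = 338
Weekday index = (4 + 338) mod 7 = 6

Day of the week: Sunday


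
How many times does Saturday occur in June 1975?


June 1975 has 30 days
Anchor: Jan 1, 1975. With p = 1975 - 1 = 1974: (p + p//4 - p//100 + p//400) mod 7 = (1974 + 493 - 19 + 4) mod 7 = 2452 mod 7 = 2 -> Wednesday (Mon=0 ... Sun=6)
Days before June (Jan-May): 151; June 1 index = (2 + 151) mod 7 = 6 -> Sunday
First Saturday is June 7
Saturdays: 7, 14, 21, 28

4 Saturdays


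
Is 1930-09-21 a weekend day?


Anchor: Jan 1, 1930. With p = 1930 - 1 = 1929: (p + p//4 - p//100 + p//400) mod 7 = (1929 + 482 - 19 + 4) mod 7 = 2396 mod 7 = 2 -> Wednesday (Mon=0 ... Sun=6)
Day of year: 264; offset = 263
Weekday index = (2 + 263) mod 7 = 6 -> Sunday
Weekend days: Saturday, Sunday

Yes


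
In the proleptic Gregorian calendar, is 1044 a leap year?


Gregorian leap year rule: divisible by 4, but not by 100, unless also by 400.
1044 is divisible by 4 but not 100 -> leap year

Yes


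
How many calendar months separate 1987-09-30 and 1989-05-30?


From September 1987 to May 1989
2 years * 12 = 24 months, minus 4 months = 20

20 months


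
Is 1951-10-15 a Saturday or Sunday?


Anchor: Jan 1, 1951. With p = 1951 - 1 = 1950: (p + p//4 - p//100 + p//400) mod 7 = (1950 + 487 - 19 + 4) mod 7 = 2422 mod 7 = 0 -> Monday (Mon=0 ... Sun=6)
Day of year: 288; offset = 287
Weekday index = (0 + 287) mod 7 = 0 -> Monday
Weekend days: Saturday, Sunday

No


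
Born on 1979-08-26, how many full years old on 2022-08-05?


Birth: 1979-08-26
Reference: 2022-08-05
Year difference: 2022 - 1979 = 43
Birthday not yet reached in 2022, subtract 1

42 years old


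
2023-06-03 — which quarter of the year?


Month: June (month 6)
Q1: Jan-Mar, Q2: Apr-Jun, Q3: Jul-Sep, Q4: Oct-Dec

Q2


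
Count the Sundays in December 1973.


December 1973 has 31 days
Anchor: Jan 1, 1973. With p = 1973 - 1 = 1972: (p + p//4 - p//100 + p//400) mod 7 = (1972 + 493 - 19 + 4) mod 7 = 2450 mod 7 = 0 -> Monday (Mon=0 ... Sun=6)
Days before December (Jan-Nov): 334; December 1 index = (0 + 334) mod 7 = 5 -> Saturday
First Sunday is December 2
Sundays: 2, 9, 16, 23, 30

5 Sundays


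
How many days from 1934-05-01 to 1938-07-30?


From 1934-05-01 to 1938-07-30
1934-05-01: days before May = 31 + 28 + 31 + 30 = 120 (1934 is not a leap year); day of year = 120 + 1 = 121
1938-07-30: days before July = 31 + 28 + 31 + 30 + 31 + 30 = 181 (1938 is not a leap year); day of year = 181 + 30 = 211
Rest of 1934: 365 - 121 = 244
Full years 1935 (365), 1936 (366), 1937 (365): 1096
Total = 244 + 1096 + 211 = 1551

1551 days


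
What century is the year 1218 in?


Century = (year - 1) // 100 + 1
= (1218 - 1) // 100 + 1
= 1217 // 100 + 1
= 12 + 1

13th century


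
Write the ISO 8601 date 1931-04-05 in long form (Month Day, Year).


ISO 1931-04-05 parses as year=1931, month=04, day=05
Month 4 -> April

April 5, 1931


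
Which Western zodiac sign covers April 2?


Date: April 2
Conventional tropical zodiac dates: Aries from March 21 onward; Taurus starts April 20
April 2 falls within the Aries range

Aries


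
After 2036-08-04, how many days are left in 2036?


Day of year: 217 of 366
Remaining = 366 - 217

149 days


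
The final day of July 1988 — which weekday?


July 1988 has 31 days
Anchor: Jan 1, 1988. With p = 1988 - 1 = 1987: (p + p//4 - p//100 + p//400) mod 7 = (1987 + 496 - 19 + 4) mod 7 = 2468 mod 7 = 4 -> Friday (Mon=0 ... Sun=6)
Days before July (Jan-Jun): 182; July 1 index = (4 + 182) mod 7 = 4 -> Friday
Last day offset: 31 - 1 = 30 days
Weekday index = (4 + 30) mod 7 = 6

Sunday, July 31


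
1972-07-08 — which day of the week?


Date: July 8, 1972
Anchor: Jan 1, 1972. With p = 1972 - 1 = 1971: (p + p//4 - p//100 + p//400) mod 7 = (1971 + 492 - 19 + 4) mod 7 = 2448 mod 7 = 5 -> Saturday (Mon=0 ... Sun=6)
Days before July (Jan-Jun): 182; offset = 182 + 8 - 1 = 189
Weekday index = (5 + 189) mod 7 = 5

Day of the week: Saturday


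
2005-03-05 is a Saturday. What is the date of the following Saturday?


Current: Saturday
Target: Saturday
Days ahead: 7

Next Saturday: 2005-03-12


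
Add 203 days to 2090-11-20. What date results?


Start: 2090-11-20, add 203 days
November 2090 has 30 days: 30 - 20 = 10 days to November 30 -> 193 left
December 2090 has 31 days -> 162 left
January 2091 has 31 days -> 131 left
February 2091 has 28 days -> 103 left
March 2091 has 31 days -> 72 left
April 2091 has 30 days -> 42 left
May 2091 has 31 days -> 11 left
June 2091: 11 <= 30 -> lands on June 11

Result: 2091-06-11


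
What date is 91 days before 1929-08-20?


Start: 1929-08-20, subtract 91 days
Back 20 days from August 20 reaches July 31, 1929 -> 71 left
July 1929 has 31 days -> back to June 30, 1929 -> 40 left
June 1929 has 30 days -> back to May 31, 1929 -> 10 left
May 1929: 31 - 10 = 21 -> lands on May 21

Result: 1929-05-21


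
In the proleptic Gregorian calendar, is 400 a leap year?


Gregorian leap year rule: divisible by 4, but not by 100, unless also by 400.
400 is divisible by 400 -> leap year

Yes


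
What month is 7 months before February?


February is month 2
2 - 7 = -5; wrap: -5 + 12 = 7

July


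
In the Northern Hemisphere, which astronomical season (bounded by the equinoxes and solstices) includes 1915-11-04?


Date: November 4
Astronomical Autumn (approx.; exact equinox/solstice day varies by year): September 22 to December 20
November 4 falls within the Autumn window

Autumn


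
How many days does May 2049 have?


May 2049

31 days


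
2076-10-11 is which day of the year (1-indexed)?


Date: October 11, 2076
Days in months 1 through 9: 274
Plus 11 days in October

Day of year: 285


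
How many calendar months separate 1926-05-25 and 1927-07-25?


From May 1926 to July 1927
1 year * 12 = 12 months, plus 2 months = 14

14 months


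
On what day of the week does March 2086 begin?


Target: March 1, 2086
Anchor: Jan 1, 2086. With p = 2086 - 1 = 2085: (p + p//4 - p//100 + p//400) mod 7 = (2085 + 521 - 20 + 5) mod 7 = 2591 mod 7 = 1 -> Tuesday (Mon=0 ... Sun=6)
Days before March (Jan-Feb): 59 days
Weekday index = (1 + 59) mod 7 = 4

Friday


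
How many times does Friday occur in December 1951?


December 1951 has 31 days
Anchor: Jan 1, 1951. With p = 1951 - 1 = 1950: (p + p//4 - p//100 + p//400) mod 7 = (1950 + 487 - 19 + 4) mod 7 = 2422 mod 7 = 0 -> Monday (Mon=0 ... Sun=6)
Days before December (Jan-Nov): 334; December 1 index = (0 + 334) mod 7 = 5 -> Saturday
First Friday is December 7
Fridays: 7, 14, 21, 28

4 Fridays


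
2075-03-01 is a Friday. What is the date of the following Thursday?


Current: Friday
Target: Thursday
Days ahead: 6

Next Thursday: 2075-03-07


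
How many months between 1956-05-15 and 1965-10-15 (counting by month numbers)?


From May 1956 to October 1965
9 years * 12 = 108 months, plus 5 months = 113

113 months


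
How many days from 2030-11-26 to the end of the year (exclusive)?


Day of year: 330 of 365
Remaining = 365 - 330

35 days


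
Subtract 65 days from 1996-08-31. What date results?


Start: 1996-08-31, subtract 65 days
Back 31 days from August 31 reaches July 31, 1996 -> 34 left
July 1996 has 31 days -> back to June 30, 1996 -> 3 left
June 1996: 30 - 3 = 27 -> lands on June 27

Result: 1996-06-27


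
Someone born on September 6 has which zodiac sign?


Date: September 6
Conventional tropical zodiac dates: Virgo from August 23 onward; Libra starts September 23
September 6 falls within the Virgo range

Virgo


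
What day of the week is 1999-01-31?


Date: January 31, 1999
Anchor: Jan 1, 1999. With p = 1999 - 1 = 1998: (p + p//4 - p//100 + p//400) mod 7 = (1998 + 499 - 19 + 4) mod 7 = 2482 mod 7 = 4 -> Friday (Mon=0 ... Sun=6)
Days into year = 31 - 1 = 30
Weekday index = (4 + 30) mod 7 = 6

Day of the week: Sunday


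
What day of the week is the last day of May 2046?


May 2046 has 31 days
Anchor: Jan 1, 2046. With p = 2046 - 1 = 2045: (p + p//4 - p//100 + p//400) mod 7 = (2045 + 511 - 20 + 5) mod 7 = 2541 mod 7 = 0 -> Monday (Mon=0 ... Sun=6)
Days before May (Jan-Apr): 120; May 1 index = (0 + 120) mod 7 = 1 -> Tuesday
Last day offset: 31 - 1 = 30 days
Weekday index = (1 + 30) mod 7 = 3

Thursday, May 31


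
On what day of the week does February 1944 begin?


Target: February 1, 1944
Anchor: Jan 1, 1944. With p = 1944 - 1 = 1943: (p + p//4 - p//100 + p//400) mod 7 = (1943 + 485 - 19 + 4) mod 7 = 2413 mod 7 = 5 -> Saturday (Mon=0 ... Sun=6)
Days before February (Jan): 31 days
Weekday index = (5 + 31) mod 7 = 1

Tuesday


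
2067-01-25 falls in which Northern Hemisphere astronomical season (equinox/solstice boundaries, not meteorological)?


Date: January 25
Astronomical Winter (approx.; exact equinox/solstice day varies by year): December 21 to March 19
January 25 falls within the Winter window

Winter


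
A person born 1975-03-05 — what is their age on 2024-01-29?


Birth: 1975-03-05
Reference: 2024-01-29
Year difference: 2024 - 1975 = 49
Birthday not yet reached in 2024, subtract 1

48 years old


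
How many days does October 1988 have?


October 1988

31 days


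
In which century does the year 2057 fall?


Century = (year - 1) // 100 + 1
= (2057 - 1) // 100 + 1
= 2056 // 100 + 1
= 20 + 1

21st century


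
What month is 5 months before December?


December is month 12
12 - 5 = 7

July


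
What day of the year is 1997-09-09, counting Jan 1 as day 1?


Date: September 9, 1997
Days in months 1 through 8: 243
Plus 9 days in September

Day of year: 252


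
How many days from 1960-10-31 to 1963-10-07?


From 1960-10-31 to 1963-10-07
1960-10-31: days before October = 31 + 29 + 31 + 30 + 31 + 30 + 31 + 31 + 30 = 274 (1960 is a leap year); day of year = 274 + 31 = 305
1963-10-07: days before October = 31 + 28 + 31 + 30 + 31 + 30 + 31 + 31 + 30 = 273 (1963 is not a leap year); day of year = 273 + 7 = 280
Rest of 1960: 366 - 305 = 61
Full years 1961 (365), 1962 (365): 730
Total = 61 + 730 + 280 = 1071

1071 days


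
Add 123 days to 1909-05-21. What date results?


Start: 1909-05-21, add 123 days
May 1909 has 31 days: 31 - 21 = 10 days to May 31 -> 113 left
June 1909 has 30 days -> 83 left
July 1909 has 31 days -> 52 left
August 1909 has 31 days -> 21 left
September 1909: 21 <= 30 -> lands on September 21

Result: 1909-09-21


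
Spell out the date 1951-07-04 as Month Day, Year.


ISO 1951-07-04 parses as year=1951, month=07, day=04
Month 7 -> July

July 4, 1951


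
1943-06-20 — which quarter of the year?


Month: June (month 6)
Q1: Jan-Mar, Q2: Apr-Jun, Q3: Jul-Sep, Q4: Oct-Dec

Q2


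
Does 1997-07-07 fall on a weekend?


Anchor: Jan 1, 1997. With p = 1997 - 1 = 1996: (p + p//4 - p//100 + p//400) mod 7 = (1996 + 499 - 19 + 4) mod 7 = 2480 mod 7 = 2 -> Wednesday (Mon=0 ... Sun=6)
Day of year: 188; offset = 187
Weekday index = (2 + 187) mod 7 = 0 -> Monday
Weekend days: Saturday, Sunday

No


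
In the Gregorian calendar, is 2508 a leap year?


Gregorian leap year rule: divisible by 4, but not by 100, unless also by 400.
2508 is divisible by 4 but not 100 -> leap year

Yes


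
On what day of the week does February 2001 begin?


Target: February 1, 2001
Anchor: Jan 1, 2001. With p = 2001 - 1 = 2000: (p + p//4 - p//100 + p//400) mod 7 = (2000 + 500 - 20 + 5) mod 7 = 2485 mod 7 = 0 -> Monday (Mon=0 ... Sun=6)
Days before February (Jan): 31 days
Weekday index = (0 + 31) mod 7 = 3

Thursday


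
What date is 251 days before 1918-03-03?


Start: 1918-03-03, subtract 251 days
Back 3 days from March 3 reaches February 28, 1918 -> 248 left
February 1918 has 28 days -> back to January 31, 1918 -> 220 left
January 1918 has 31 days -> back to December 31, 1917 -> 189 left
December 1917 has 31 days -> back to November 30, 1917 -> 158 left
November 1917 has 30 days -> back to October 31, 1917 -> 128 left
October 1917 has 31 days -> back to September 30, 1917 -> 97 left
September 1917 has 30 days -> back to August 31, 1917 -> 67 left
August 1917 has 31 days -> back to July 31, 1917 -> 36 left
July 1917 has 31 days -> back to June 30, 1917 -> 5 left
June 1917: 30 - 5 = 25 -> lands on June 25

Result: 1917-06-25


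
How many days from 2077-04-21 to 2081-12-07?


From 2077-04-21 to 2081-12-07
2077-04-21: days before April = 31 + 28 + 31 = 90 (2077 is not a leap year); day of year = 90 + 21 = 111
2081-12-07: days before December = 31 + 28 + 31 + 30 + 31 + 30 + 31 + 31 + 30 + 31 + 30 = 334 (2081 is not a leap year); day of year = 334 + 7 = 341
Rest of 2077: 365 - 111 = 254
Full years 2078 (365), 2079 (365), 2080 (366): 1096
Total = 254 + 1096 + 341 = 1691

1691 days


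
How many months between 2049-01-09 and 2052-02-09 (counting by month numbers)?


From January 2049 to February 2052
3 years * 12 = 36 months, plus 1 month = 37

37 months


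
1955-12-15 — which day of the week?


Date: December 15, 1955
Anchor: Jan 1, 1955. With p = 1955 - 1 = 1954: (p + p//4 - p//100 + p//400) mod 7 = (1954 + 488 - 19 + 4) mod 7 = 2427 mod 7 = 5 -> Saturday (Mon=0 ... Sun=6)
Days before December (Jan-Nov): 334; offset = 334 + 15 - 1 = 348
Weekday index = (5 + 348) mod 7 = 3

Day of the week: Thursday


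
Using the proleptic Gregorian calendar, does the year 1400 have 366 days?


Gregorian leap year rule: divisible by 4, but not by 100, unless also by 400.
1400 is divisible by 100 but not 400 -> not a leap year

No


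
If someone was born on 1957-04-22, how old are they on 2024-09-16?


Birth: 1957-04-22
Reference: 2024-09-16
Year difference: 2024 - 1957 = 67

67 years old


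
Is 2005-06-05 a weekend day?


Anchor: Jan 1, 2005. With p = 2005 - 1 = 2004: (p + p//4 - p//100 + p//400) mod 7 = (2004 + 501 - 20 + 5) mod 7 = 2490 mod 7 = 5 -> Saturday (Mon=0 ... Sun=6)
Day of year: 156; offset = 155
Weekday index = (5 + 155) mod 7 = 6 -> Sunday
Weekend days: Saturday, Sunday

Yes


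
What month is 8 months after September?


September is month 9
9 + 8 = 17; wrap: 17 - 12 = 5

May


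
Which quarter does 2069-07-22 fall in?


Month: July (month 7)
Q1: Jan-Mar, Q2: Apr-Jun, Q3: Jul-Sep, Q4: Oct-Dec

Q3


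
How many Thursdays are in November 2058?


November 2058 has 30 days
Anchor: Jan 1, 2058. With p = 2058 - 1 = 2057: (p + p//4 - p//100 + p//400) mod 7 = (2057 + 514 - 20 + 5) mod 7 = 2556 mod 7 = 1 -> Tuesday (Mon=0 ... Sun=6)
Days before November (Jan-Oct): 304; November 1 index = (1 + 304) mod 7 = 4 -> Friday
First Thursday is November 7
Thursdays: 7, 14, 21, 28

4 Thursdays


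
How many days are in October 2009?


October 2009

31 days


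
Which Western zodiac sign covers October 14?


Date: October 14
Conventional tropical zodiac dates: Libra from September 23 onward; Scorpio starts October 23
October 14 falls within the Libra range

Libra


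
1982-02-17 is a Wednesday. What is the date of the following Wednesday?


Current: Wednesday
Target: Wednesday
Days ahead: 7

Next Wednesday: 1982-02-24


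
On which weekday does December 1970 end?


December 1970 has 31 days
Anchor: Jan 1, 1970. With p = 1970 - 1 = 1969: (p + p//4 - p//100 + p//400) mod 7 = (1969 + 492 - 19 + 4) mod 7 = 2446 mod 7 = 3 -> Thursday (Mon=0 ... Sun=6)
Days before December (Jan-Nov): 334; December 1 index = (3 + 334) mod 7 = 1 -> Tuesday
Last day offset: 31 - 1 = 30 days
Weekday index = (1 + 30) mod 7 = 3

Thursday, December 31


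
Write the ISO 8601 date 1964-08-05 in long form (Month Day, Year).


ISO 1964-08-05 parses as year=1964, month=08, day=05
Month 8 -> August

August 5, 1964


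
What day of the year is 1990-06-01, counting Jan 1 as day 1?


Date: June 1, 1990
Days in months 1 through 5: 151
Plus 1 days in June

Day of year: 152


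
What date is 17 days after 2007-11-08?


Start: 2007-11-08, add 17 days
November 2007 has 30 days; 8 + 17 = 25 stays within November

Result: 2007-11-25


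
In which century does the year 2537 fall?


Century = (year - 1) // 100 + 1
= (2537 - 1) // 100 + 1
= 2536 // 100 + 1
= 25 + 1

26th century


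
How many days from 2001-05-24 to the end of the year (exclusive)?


Day of year: 144 of 365
Remaining = 365 - 144

221 days


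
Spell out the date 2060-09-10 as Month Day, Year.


ISO 2060-09-10 parses as year=2060, month=09, day=10
Month 9 -> September

September 10, 2060


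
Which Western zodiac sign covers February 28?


Date: February 28
Conventional tropical zodiac dates: Pisces from February 19 onward; Aries starts March 21
February 28 falls within the Pisces range

Pisces


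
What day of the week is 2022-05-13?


Date: May 13, 2022
Anchor: Jan 1, 2022. With p = 2022 - 1 = 2021: (p + p//4 - p//100 + p//400) mod 7 = (2021 + 505 - 20 + 5) mod 7 = 2511 mod 7 = 5 -> Saturday (Mon=0 ... Sun=6)
Days before May (Jan-Apr): 120; offset = 120 + 13 - 1 = 132
Weekday index = (5 + 132) mod 7 = 4

Day of the week: Friday


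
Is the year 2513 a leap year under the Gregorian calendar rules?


Gregorian leap year rule: divisible by 4, but not by 100, unless also by 400.
2513 is not divisible by 4 -> not a leap year

No


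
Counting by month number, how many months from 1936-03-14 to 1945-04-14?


From March 1936 to April 1945
9 years * 12 = 108 months, plus 1 month = 109

109 months


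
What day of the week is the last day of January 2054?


January 2054 has 31 days
Anchor: Jan 1, 2054. With p = 2054 - 1 = 2053: (p + p//4 - p//100 + p//400) mod 7 = (2053 + 513 - 20 + 5) mod 7 = 2551 mod 7 = 3 -> Thursday (Mon=0 ... Sun=6)
January 1 is the anchor itself -> Thursday
Last day offset: 31 - 1 = 30 days
Weekday index = (3 + 30) mod 7 = 5

Saturday, January 31


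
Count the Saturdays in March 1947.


March 1947 has 31 days
Anchor: Jan 1, 1947. With p = 1947 - 1 = 1946: (p + p//4 - p//100 + p//400) mod 7 = (1946 + 486 - 19 + 4) mod 7 = 2417 mod 7 = 2 -> Wednesday (Mon=0 ... Sun=6)
Days before March (Jan-Feb): 59; March 1 index = (2 + 59) mod 7 = 5 -> Saturday
First Saturday is March 1
Saturdays: 1, 8, 15, 22, 29

5 Saturdays


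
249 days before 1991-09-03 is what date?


Start: 1991-09-03, subtract 249 days
Back 3 days from September 3 reaches August 31, 1991 -> 246 left
August 1991 has 31 days -> back to July 31, 1991 -> 215 left
July 1991 has 31 days -> back to June 30, 1991 -> 184 left
June 1991 has 30 days -> back to May 31, 1991 -> 154 left
May 1991 has 31 days -> back to April 30, 1991 -> 123 left
April 1991 has 30 days -> back to March 31, 1991 -> 93 left
March 1991 has 31 days -> back to February 28, 1991 -> 62 left
February 1991 has 28 days -> back to January 31, 1991 -> 34 left
January 1991 has 31 days -> back to December 31, 1990 -> 3 left
December 1990: 31 - 3 = 28 -> lands on December 28

Result: 1990-12-28


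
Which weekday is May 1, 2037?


Target: May 1, 2037
Anchor: Jan 1, 2037. With p = 2037 - 1 = 2036: (p + p//4 - p//100 + p//400) mod 7 = (2036 + 509 - 20 + 5) mod 7 = 2530 mod 7 = 3 -> Thursday (Mon=0 ... Sun=6)
Days before May (Jan-Apr): 120 days
Weekday index = (3 + 120) mod 7 = 4

Friday


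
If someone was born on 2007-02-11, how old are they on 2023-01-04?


Birth: 2007-02-11
Reference: 2023-01-04
Year difference: 2023 - 2007 = 16
Birthday not yet reached in 2023, subtract 1

15 years old


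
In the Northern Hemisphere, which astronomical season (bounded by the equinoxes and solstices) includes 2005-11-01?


Date: November 1
Astronomical Autumn (approx.; exact equinox/solstice day varies by year): September 22 to December 20
November 1 falls within the Autumn window

Autumn


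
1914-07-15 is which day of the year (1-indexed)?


Date: July 15, 1914
Days in months 1 through 6: 181
Plus 15 days in July

Day of year: 196


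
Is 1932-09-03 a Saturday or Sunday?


Anchor: Jan 1, 1932. With p = 1932 - 1 = 1931: (p + p//4 - p//100 + p//400) mod 7 = (1931 + 482 - 19 + 4) mod 7 = 2398 mod 7 = 4 -> Friday (Mon=0 ... Sun=6)
Day of year: 247; offset = 246
Weekday index = (4 + 246) mod 7 = 5 -> Saturday
Weekend days: Saturday, Sunday

Yes


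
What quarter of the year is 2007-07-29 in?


Month: July (month 7)
Q1: Jan-Mar, Q2: Apr-Jun, Q3: Jul-Sep, Q4: Oct-Dec

Q3


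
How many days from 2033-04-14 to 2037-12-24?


From 2033-04-14 to 2037-12-24
2033-04-14: days before April = 31 + 28 + 31 = 90 (2033 is not a leap year); day of year = 90 + 14 = 104
2037-12-24: days before December = 31 + 28 + 31 + 30 + 31 + 30 + 31 + 31 + 30 + 31 + 30 = 334 (2037 is not a leap year); day of year = 334 + 24 = 358
Rest of 2033: 365 - 104 = 261
Full years 2034 (365), 2035 (365), 2036 (366): 1096
Total = 261 + 1096 + 358 = 1715

1715 days


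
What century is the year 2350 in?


Century = (year - 1) // 100 + 1
= (2350 - 1) // 100 + 1
= 2349 // 100 + 1
= 23 + 1

24th century


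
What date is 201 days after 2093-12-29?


Start: 2093-12-29, add 201 days
December 2093 has 31 days: 31 - 29 = 2 days to December 31 -> 199 left
January 2094 has 31 days -> 168 left
February 2094 has 28 days -> 140 left
March 2094 has 31 days -> 109 left
April 2094 has 30 days -> 79 left
May 2094 has 31 days -> 48 left
June 2094 has 30 days -> 18 left
July 2094: 18 <= 31 -> lands on July 18

Result: 2094-07-18


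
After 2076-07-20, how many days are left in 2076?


Day of year: 202 of 366
Remaining = 366 - 202

164 days


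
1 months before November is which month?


November is month 11
11 - 1 = 10

October


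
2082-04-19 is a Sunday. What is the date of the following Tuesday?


Current: Sunday
Target: Tuesday
Days ahead: 2

Next Tuesday: 2082-04-21


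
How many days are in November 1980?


November 1980

30 days


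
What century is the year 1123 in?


Century = (year - 1) // 100 + 1
= (1123 - 1) // 100 + 1
= 1122 // 100 + 1
= 11 + 1

12th century


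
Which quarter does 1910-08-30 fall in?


Month: August (month 8)
Q1: Jan-Mar, Q2: Apr-Jun, Q3: Jul-Sep, Q4: Oct-Dec

Q3


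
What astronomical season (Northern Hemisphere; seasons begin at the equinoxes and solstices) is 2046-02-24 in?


Date: February 24
Astronomical Winter (approx.; exact equinox/solstice day varies by year): December 21 to March 19
February 24 falls within the Winter window

Winter


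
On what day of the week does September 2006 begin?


Target: September 1, 2006
Anchor: Jan 1, 2006. With p = 2006 - 1 = 2005: (p + p//4 - p//100 + p//400) mod 7 = (2005 + 501 - 20 + 5) mod 7 = 2491 mod 7 = 6 -> Sunday (Mon=0 ... Sun=6)
Days before September (Jan-Aug): 243 days
Weekday index = (6 + 243) mod 7 = 4

Friday


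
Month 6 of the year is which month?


Month 6 of 12

June


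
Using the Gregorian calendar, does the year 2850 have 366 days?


Gregorian leap year rule: divisible by 4, but not by 100, unless also by 400.
2850 is not divisible by 4 -> not a leap year

No


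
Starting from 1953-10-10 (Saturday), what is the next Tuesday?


Current: Saturday
Target: Tuesday
Days ahead: 3

Next Tuesday: 1953-10-13


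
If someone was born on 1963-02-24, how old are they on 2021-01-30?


Birth: 1963-02-24
Reference: 2021-01-30
Year difference: 2021 - 1963 = 58
Birthday not yet reached in 2021, subtract 1

57 years old


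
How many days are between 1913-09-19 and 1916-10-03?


From 1913-09-19 to 1916-10-03
1913-09-19: days before September = 31 + 28 + 31 + 30 + 31 + 30 + 31 + 31 = 243 (1913 is not a leap year); day of year = 243 + 19 = 262
1916-10-03: days before October = 31 + 29 + 31 + 30 + 31 + 30 + 31 + 31 + 30 = 274 (1916 is a leap year); day of year = 274 + 3 = 277
Rest of 1913: 365 - 262 = 103
Full years 1914 (365), 1915 (365): 730
Total = 103 + 730 + 277 = 1110

1110 days


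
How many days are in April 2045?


April 2045

30 days


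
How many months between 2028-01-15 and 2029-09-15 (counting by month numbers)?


From January 2028 to September 2029
1 year * 12 = 12 months, plus 8 months = 20

20 months


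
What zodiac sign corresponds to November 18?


Date: November 18
Conventional tropical zodiac dates: Scorpio from October 23 onward; Sagittarius starts November 22
November 18 falls within the Scorpio range

Scorpio


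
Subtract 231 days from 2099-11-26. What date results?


Start: 2099-11-26, subtract 231 days
Back 26 days from November 26 reaches October 31, 2099 -> 205 left
October 2099 has 31 days -> back to September 30, 2099 -> 174 left
September 2099 has 30 days -> back to August 31, 2099 -> 144 left
August 2099 has 31 days -> back to July 31, 2099 -> 113 left
July 2099 has 31 days -> back to June 30, 2099 -> 82 left
June 2099 has 30 days -> back to May 31, 2099 -> 52 left
May 2099 has 31 days -> back to April 30, 2099 -> 21 left
April 2099: 30 - 21 = 9 -> lands on April 9

Result: 2099-04-09


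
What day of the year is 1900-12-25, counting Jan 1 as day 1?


Date: December 25, 1900
Days in months 1 through 11: 334
Plus 25 days in December

Day of year: 359


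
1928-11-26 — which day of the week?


Date: November 26, 1928
Anchor: Jan 1, 1928. With p = 1928 - 1 = 1927: (p + p//4 - p//100 + p//400) mod 7 = (1927 + 481 - 19 + 4) mod 7 = 2393 mod 7 = 6 -> Sunday (Mon=0 ... Sun=6)
Days before November (Jan-Oct): 305; offset = 305 + 26 - 1 = 330
Weekday index = (6 + 330) mod 7 = 0

Day of the week: Monday


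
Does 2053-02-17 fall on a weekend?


Anchor: Jan 1, 2053. With p = 2053 - 1 = 2052: (p + p//4 - p//100 + p//400) mod 7 = (2052 + 513 - 20 + 5) mod 7 = 2550 mod 7 = 2 -> Wednesday (Mon=0 ... Sun=6)
Day of year: 48; offset = 47
Weekday index = (2 + 47) mod 7 = 0 -> Monday
Weekend days: Saturday, Sunday

No


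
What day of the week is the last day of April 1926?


April 1926 has 30 days
Anchor: Jan 1, 1926. With p = 1926 - 1 = 1925: (p + p//4 - p//100 + p//400) mod 7 = (1925 + 481 - 19 + 4) mod 7 = 2391 mod 7 = 4 -> Friday (Mon=0 ... Sun=6)
Days before April (Jan-Mar): 90; April 1 index = (4 + 90) mod 7 = 3 -> Thursday
Last day offset: 30 - 1 = 29 days
Weekday index = (3 + 29) mod 7 = 4

Friday, April 30


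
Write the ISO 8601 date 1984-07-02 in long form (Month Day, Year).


ISO 1984-07-02 parses as year=1984, month=07, day=02
Month 7 -> July

July 2, 1984


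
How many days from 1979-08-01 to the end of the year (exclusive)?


Day of year: 213 of 365
Remaining = 365 - 213

152 days


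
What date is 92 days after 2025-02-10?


Start: 2025-02-10, add 92 days
February 2025 has 28 days: 28 - 10 = 18 days to February 28 -> 74 left
March 2025 has 31 days -> 43 left
April 2025 has 30 days -> 13 left
May 2025: 13 <= 31 -> lands on May 13

Result: 2025-05-13


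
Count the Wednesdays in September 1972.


September 1972 has 30 days
Anchor: Jan 1, 1972. With p = 1972 - 1 = 1971: (p + p//4 - p//100 + p//400) mod 7 = (1971 + 492 - 19 + 4) mod 7 = 2448 mod 7 = 5 -> Saturday (Mon=0 ... Sun=6)
Days before September (Jan-Aug): 244; September 1 index = (5 + 244) mod 7 = 4 -> Friday
First Wednesday is September 6
Wednesdays: 6, 13, 20, 27

4 Wednesdays


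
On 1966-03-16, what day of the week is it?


Date: March 16, 1966
Anchor: Jan 1, 1966. With p = 1966 - 1 = 1965: (p + p//4 - p//100 + p//400) mod 7 = (1965 + 491 - 19 + 4) mod 7 = 2441 mod 7 = 5 -> Saturday (Mon=0 ... Sun=6)
Days before March (Jan-Feb): 59; offset = 59 + 16 - 1 = 74
Weekday index = (5 + 74) mod 7 = 2

Day of the week: Wednesday


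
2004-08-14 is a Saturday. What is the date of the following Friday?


Current: Saturday
Target: Friday
Days ahead: 6

Next Friday: 2004-08-20


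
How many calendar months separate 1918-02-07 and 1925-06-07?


From February 1918 to June 1925
7 years * 12 = 84 months, plus 4 months = 88

88 months


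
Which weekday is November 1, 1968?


Target: November 1, 1968
Anchor: Jan 1, 1968. With p = 1968 - 1 = 1967: (p + p//4 - p//100 + p//400) mod 7 = (1967 + 491 - 19 + 4) mod 7 = 2443 mod 7 = 0 -> Monday (Mon=0 ... Sun=6)
Days before November (Jan-Oct): 305 days
Weekday index = (0 + 305) mod 7 = 4

Friday


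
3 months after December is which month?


December is month 12
12 + 3 = 15; wrap: 15 - 12 = 3

March


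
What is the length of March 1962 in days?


March 1962

31 days


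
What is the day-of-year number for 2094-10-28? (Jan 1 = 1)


Date: October 28, 2094
Days in months 1 through 9: 273
Plus 28 days in October

Day of year: 301


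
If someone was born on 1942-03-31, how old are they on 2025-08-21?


Birth: 1942-03-31
Reference: 2025-08-21
Year difference: 2025 - 1942 = 83

83 years old


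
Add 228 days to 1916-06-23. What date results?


Start: 1916-06-23, add 228 days
June 1916 has 30 days: 30 - 23 = 7 days to June 30 -> 221 left
July 1916 has 31 days -> 190 left
August 1916 has 31 days -> 159 left
September 1916 has 30 days -> 129 left
October 1916 has 31 days -> 98 left
November 1916 has 30 days -> 68 left
December 1916 has 31 days -> 37 left
January 1917 has 31 days -> 6 left
February 1917: 6 <= 28 -> lands on February 6

Result: 1917-02-06


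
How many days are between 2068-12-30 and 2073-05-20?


From 2068-12-30 to 2073-05-20
2068-12-30: days before December = 31 + 29 + 31 + 30 + 31 + 30 + 31 + 31 + 30 + 31 + 30 = 335 (2068 is a leap year); day of year = 335 + 30 = 365
2073-05-20: days before May = 31 + 28 + 31 + 30 = 120 (2073 is not a leap year); day of year = 120 + 20 = 140
Rest of 2068: 366 - 365 = 1
Full years 2069 (365), 2070 (365), 2071 (365), 2072 (366): 1461
Total = 1 + 1461 + 140 = 1602

1602 days


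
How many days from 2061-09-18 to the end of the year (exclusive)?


Day of year: 261 of 365
Remaining = 365 - 261

104 days


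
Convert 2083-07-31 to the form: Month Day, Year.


ISO 2083-07-31 parses as year=2083, month=07, day=31
Month 7 -> July

July 31, 2083


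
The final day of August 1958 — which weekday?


August 1958 has 31 days
Anchor: Jan 1, 1958. With p = 1958 - 1 = 1957: (p + p//4 - p//100 + p//400) mod 7 = (1957 + 489 - 19 + 4) mod 7 = 2431 mod 7 = 2 -> Wednesday (Mon=0 ... Sun=6)
Days before August (Jan-Jul): 212; August 1 index = (2 + 212) mod 7 = 4 -> Friday
Last day offset: 31 - 1 = 30 days
Weekday index = (4 + 30) mod 7 = 6

Sunday, August 31


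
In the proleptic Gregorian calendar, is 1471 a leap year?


Gregorian leap year rule: divisible by 4, but not by 100, unless also by 400.
1471 is not divisible by 4 -> not a leap year

No


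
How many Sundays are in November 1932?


November 1932 has 30 days
Anchor: Jan 1, 1932. With p = 1932 - 1 = 1931: (p + p//4 - p//100 + p//400) mod 7 = (1931 + 482 - 19 + 4) mod 7 = 2398 mod 7 = 4 -> Friday (Mon=0 ... Sun=6)
Days before November (Jan-Oct): 305; November 1 index = (4 + 305) mod 7 = 1 -> Tuesday
First Sunday is November 6
Sundays: 6, 13, 20, 27

4 Sundays


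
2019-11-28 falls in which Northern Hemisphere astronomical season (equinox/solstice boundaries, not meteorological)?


Date: November 28
Astronomical Autumn (approx.; exact equinox/solstice day varies by year): September 22 to December 20
November 28 falls within the Autumn window

Autumn


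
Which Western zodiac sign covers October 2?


Date: October 2
Conventional tropical zodiac dates: Libra from September 23 onward; Scorpio starts October 23
October 2 falls within the Libra range

Libra


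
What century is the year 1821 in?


Century = (year - 1) // 100 + 1
= (1821 - 1) // 100 + 1
= 1820 // 100 + 1
= 18 + 1

19th century


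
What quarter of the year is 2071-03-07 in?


Month: March (month 3)
Q1: Jan-Mar, Q2: Apr-Jun, Q3: Jul-Sep, Q4: Oct-Dec

Q1


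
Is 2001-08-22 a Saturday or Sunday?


Anchor: Jan 1, 2001. With p = 2001 - 1 = 2000: (p + p//4 - p//100 + p//400) mod 7 = (2000 + 500 - 20 + 5) mod 7 = 2485 mod 7 = 0 -> Monday (Mon=0 ... Sun=6)
Day of year: 234; offset = 233
Weekday index = (0 + 233) mod 7 = 2 -> Wednesday
Weekend days: Saturday, Sunday

No


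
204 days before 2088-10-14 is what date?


Start: 2088-10-14, subtract 204 days
Back 14 days from October 14 reaches September 30, 2088 -> 190 left
September 2088 has 30 days -> back to August 31, 2088 -> 160 left
August 2088 has 31 days -> back to July 31, 2088 -> 129 left
July 2088 has 31 days -> back to June 30, 2088 -> 98 left
June 2088 has 30 days -> back to May 31, 2088 -> 68 left
May 2088 has 31 days -> back to April 30, 2088 -> 37 left
April 2088 has 30 days -> back to March 31, 2088 -> 7 left
March 2088: 31 - 7 = 24 -> lands on March 24

Result: 2088-03-24


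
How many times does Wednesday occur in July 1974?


July 1974 has 31 days
Anchor: Jan 1, 1974. With p = 1974 - 1 = 1973: (p + p//4 - p//100 + p//400) mod 7 = (1973 + 493 - 19 + 4) mod 7 = 2451 mod 7 = 1 -> Tuesday (Mon=0 ... Sun=6)
Days before July (Jan-Jun): 181; July 1 index = (1 + 181) mod 7 = 0 -> Monday
First Wednesday is July 3
Wednesdays: 3, 10, 17, 24, 31

5 Wednesdays


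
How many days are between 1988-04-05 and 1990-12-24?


From 1988-04-05 to 1990-12-24
1988-04-05: days before April = 31 + 29 + 31 = 91 (1988 is a leap year); day of year = 91 + 5 = 96
1990-12-24: days before December = 31 + 28 + 31 + 30 + 31 + 30 + 31 + 31 + 30 + 31 + 30 = 334 (1990 is not a leap year); day of year = 334 + 24 = 358
Rest of 1988: 366 - 96 = 270
Full years 1989 (365): 365
Total = 270 + 365 + 358 = 993

993 days


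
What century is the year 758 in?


Century = (year - 1) // 100 + 1
= (758 - 1) // 100 + 1
= 757 // 100 + 1
= 7 + 1

8th century


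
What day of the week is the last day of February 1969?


February 1969 has 28 days
Anchor: Jan 1, 1969. With p = 1969 - 1 = 1968: (p + p//4 - p//100 + p//400) mod 7 = (1968 + 492 - 19 + 4) mod 7 = 2445 mod 7 = 2 -> Wednesday (Mon=0 ... Sun=6)
Days before February (Jan): 31; February 1 index = (2 + 31) mod 7 = 5 -> Saturday
Last day offset: 28 - 1 = 27 days
Weekday index = (5 + 27) mod 7 = 4

Friday, February 28


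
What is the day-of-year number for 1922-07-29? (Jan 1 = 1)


Date: July 29, 1922
Days in months 1 through 6: 181
Plus 29 days in July

Day of year: 210


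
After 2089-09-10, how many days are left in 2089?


Day of year: 253 of 365
Remaining = 365 - 253

112 days


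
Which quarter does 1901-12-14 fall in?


Month: December (month 12)
Q1: Jan-Mar, Q2: Apr-Jun, Q3: Jul-Sep, Q4: Oct-Dec

Q4


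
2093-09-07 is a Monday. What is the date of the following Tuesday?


Current: Monday
Target: Tuesday
Days ahead: 1

Next Tuesday: 2093-09-08


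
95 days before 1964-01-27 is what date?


Start: 1964-01-27, subtract 95 days
Back 27 days from January 27 reaches December 31, 1963 -> 68 left
December 1963 has 31 days -> back to November 30, 1963 -> 37 left
November 1963 has 30 days -> back to October 31, 1963 -> 7 left
October 1963: 31 - 7 = 24 -> lands on October 24

Result: 1963-10-24


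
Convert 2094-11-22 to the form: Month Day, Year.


ISO 2094-11-22 parses as year=2094, month=11, day=22
Month 11 -> November

November 22, 2094


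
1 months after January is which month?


January is month 1
1 + 1 = 2

February


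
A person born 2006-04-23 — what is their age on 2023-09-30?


Birth: 2006-04-23
Reference: 2023-09-30
Year difference: 2023 - 2006 = 17

17 years old


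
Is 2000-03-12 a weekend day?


Anchor: Jan 1, 2000. With p = 2000 - 1 = 1999: (p + p//4 - p//100 + p//400) mod 7 = (1999 + 499 - 19 + 4) mod 7 = 2483 mod 7 = 5 -> Saturday (Mon=0 ... Sun=6)
Day of year: 72; offset = 71
Weekday index = (5 + 71) mod 7 = 6 -> Sunday
Weekend days: Saturday, Sunday

Yes


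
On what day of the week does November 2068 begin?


Target: November 1, 2068
Anchor: Jan 1, 2068. With p = 2068 - 1 = 2067: (p + p//4 - p//100 + p//400) mod 7 = (2067 + 516 - 20 + 5) mod 7 = 2568 mod 7 = 6 -> Sunday (Mon=0 ... Sun=6)
Days before November (Jan-Oct): 305 days
Weekday index = (6 + 305) mod 7 = 3

Thursday


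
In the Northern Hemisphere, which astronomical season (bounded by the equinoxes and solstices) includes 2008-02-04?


Date: February 4
Astronomical Winter (approx.; exact equinox/solstice day varies by year): December 21 to March 19
February 4 falls within the Winter window

Winter


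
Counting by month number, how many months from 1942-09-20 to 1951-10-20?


From September 1942 to October 1951
9 years * 12 = 108 months, plus 1 month = 109

109 months


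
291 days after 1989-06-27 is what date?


Start: 1989-06-27, add 291 days
June 1989 has 30 days: 30 - 27 = 3 days to June 30 -> 288 left
July 1989 has 31 days -> 257 left
August 1989 has 31 days -> 226 left
September 1989 has 30 days -> 196 left
October 1989 has 31 days -> 165 left
November 1989 has 30 days -> 135 left
December 1989 has 31 days -> 104 left
January 1990 has 31 days -> 73 left
February 1990 has 28 days -> 45 left
March 1990 has 31 days -> 14 left
April 1990: 14 <= 30 -> lands on April 14

Result: 1990-04-14
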